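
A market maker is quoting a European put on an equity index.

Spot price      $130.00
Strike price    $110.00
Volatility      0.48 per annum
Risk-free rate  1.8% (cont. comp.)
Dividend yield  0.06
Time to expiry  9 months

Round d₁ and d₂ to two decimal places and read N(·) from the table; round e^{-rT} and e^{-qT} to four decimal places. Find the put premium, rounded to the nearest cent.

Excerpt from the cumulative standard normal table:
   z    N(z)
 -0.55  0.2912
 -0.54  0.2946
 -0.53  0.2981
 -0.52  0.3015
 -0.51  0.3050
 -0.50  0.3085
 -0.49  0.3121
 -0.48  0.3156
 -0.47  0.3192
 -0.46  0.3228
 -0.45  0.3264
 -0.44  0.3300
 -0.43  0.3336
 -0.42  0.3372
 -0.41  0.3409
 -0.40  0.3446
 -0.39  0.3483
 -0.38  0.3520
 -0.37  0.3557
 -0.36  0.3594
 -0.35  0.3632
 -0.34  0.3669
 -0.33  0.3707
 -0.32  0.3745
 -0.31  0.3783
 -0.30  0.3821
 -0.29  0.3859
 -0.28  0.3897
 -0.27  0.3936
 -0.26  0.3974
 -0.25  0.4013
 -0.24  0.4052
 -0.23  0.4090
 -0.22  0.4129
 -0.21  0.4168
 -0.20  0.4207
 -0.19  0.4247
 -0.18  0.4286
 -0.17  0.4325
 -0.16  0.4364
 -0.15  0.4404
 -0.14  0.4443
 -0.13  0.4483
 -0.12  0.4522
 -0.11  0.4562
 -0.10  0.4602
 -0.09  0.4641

$12.03

T = 0.75;  σ√T = 0.4157
d₁ = [ln(130/110) + (0.018 − 0.06 + ½·0.48²)·0.75] / (σ√T) = (0.1671 + 0.0549) / 0.4157 = 0.5339 which rounds to 0.53
d₂ = 0.5339 − 0.4157 = 0.1182 which rounds to 0.12
e^(−qT) = e^(−0.06·0.75) = 0.9560;  e^(−rT) = e^(−0.018·0.75) = 0.9866
N(−d₂) = N(-0.12) = 0.4522;  N(−d₁) = N(-0.53) = 0.2981
P = 110·0.9866·0.4522 − 130·0.9560·0.2981 = 49.0755 − 37.0479 = 12.0276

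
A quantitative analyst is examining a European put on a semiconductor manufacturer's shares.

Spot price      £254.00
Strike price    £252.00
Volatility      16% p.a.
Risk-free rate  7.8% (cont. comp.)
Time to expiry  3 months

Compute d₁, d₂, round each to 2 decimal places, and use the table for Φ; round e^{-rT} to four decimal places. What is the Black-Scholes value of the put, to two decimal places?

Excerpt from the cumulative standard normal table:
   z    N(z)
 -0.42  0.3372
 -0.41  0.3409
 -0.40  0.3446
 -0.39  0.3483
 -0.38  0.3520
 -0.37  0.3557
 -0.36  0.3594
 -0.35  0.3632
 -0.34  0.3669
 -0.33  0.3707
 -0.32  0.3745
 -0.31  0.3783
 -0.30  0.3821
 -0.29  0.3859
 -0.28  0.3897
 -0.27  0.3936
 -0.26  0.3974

σ√T = 0.16·√0.25 = 0.0800
d₁ = [ln(254/252) + (0.078 + 0.16²/2)·0.25] / 0.0800 = [0.0079 + 0.0227] / 0.0800 = 0.3826 ⇒ 0.38
d₂ = d₁ − σ√T = 0.3826 − 0.0800 = 0.3026 ⇒ 0.30
e^(−rT) = e^(−0.078·0.25) = 0.9807
P = 252·0.9807·N(-0.30) − 254·N(-0.38) = 252·0.9807·0.3821 − 254·0.3520 = 94.4308 − 89.4080 = 5.0228

£5.02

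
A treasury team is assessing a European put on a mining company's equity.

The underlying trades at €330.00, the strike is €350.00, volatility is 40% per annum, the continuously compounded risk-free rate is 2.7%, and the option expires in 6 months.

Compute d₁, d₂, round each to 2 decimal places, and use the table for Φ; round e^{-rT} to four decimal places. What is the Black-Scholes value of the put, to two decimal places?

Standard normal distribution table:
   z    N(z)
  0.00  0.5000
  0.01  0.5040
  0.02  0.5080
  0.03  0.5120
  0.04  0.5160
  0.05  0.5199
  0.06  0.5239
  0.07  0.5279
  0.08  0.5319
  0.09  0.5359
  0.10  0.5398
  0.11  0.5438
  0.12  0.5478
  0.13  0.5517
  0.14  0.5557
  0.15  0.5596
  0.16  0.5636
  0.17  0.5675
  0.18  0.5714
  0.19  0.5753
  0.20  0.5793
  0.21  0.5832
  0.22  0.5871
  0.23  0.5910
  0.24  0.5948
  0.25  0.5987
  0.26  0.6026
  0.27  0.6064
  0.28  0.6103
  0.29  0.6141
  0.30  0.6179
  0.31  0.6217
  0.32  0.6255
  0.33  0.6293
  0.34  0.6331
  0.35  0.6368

€45.73

σ√T = 0.4 × 0.7071 = 0.2828
d₁ = [ln(330/350) + (0.027 + 0.4²/2)·0.5] / 0.2828 = [-0.0588 + 0.0535] / 0.2828 = -0.0189 ≈ -0.02
d₂ = d₁ − σ√T = -0.0189 − 0.2828 = -0.3017 ≈ -0.30
exp(−rT) = exp(−0.027·0.5) = 0.9866
N(−d₂) = N(0.30) = 0.6179;  N(−d₁) = N(0.02) = 0.5080
P = 350·0.9866·0.6179 − 330·0.5080 = 213.3670 − 167.6400 = 45.7270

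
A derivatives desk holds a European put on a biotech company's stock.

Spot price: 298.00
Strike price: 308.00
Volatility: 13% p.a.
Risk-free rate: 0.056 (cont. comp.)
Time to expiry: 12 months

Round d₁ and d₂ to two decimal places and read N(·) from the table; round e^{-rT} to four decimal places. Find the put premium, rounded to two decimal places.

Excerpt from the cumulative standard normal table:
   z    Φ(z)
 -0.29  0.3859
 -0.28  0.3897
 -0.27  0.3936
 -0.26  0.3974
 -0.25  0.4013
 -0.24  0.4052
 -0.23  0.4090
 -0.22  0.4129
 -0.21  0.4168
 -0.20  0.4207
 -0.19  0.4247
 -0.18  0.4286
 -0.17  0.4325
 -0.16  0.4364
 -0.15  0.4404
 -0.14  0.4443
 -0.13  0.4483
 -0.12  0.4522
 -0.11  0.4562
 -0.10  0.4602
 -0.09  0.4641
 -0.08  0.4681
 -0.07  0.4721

σ√T = 0.13·√1 = 0.1300
d₁ = [ln(298/308) + (0.056 + 0.13²/2)·1] / 0.1300 = [-0.0330 + 0.0645] / 0.1300 = 0.2419 → 0.24
d₂ = d₁ − σ√T = 0.2419 − 0.1300 = 0.1119 → 0.11
exp(−rT) = exp(−0.056·1) = 0.9455
P = 308·0.9455·N(-0.11) − 298·N(-0.24) = 308·0.9455·0.4562 − 298·0.4052 = 132.8518 − 120.7496 = 12.1022

12.10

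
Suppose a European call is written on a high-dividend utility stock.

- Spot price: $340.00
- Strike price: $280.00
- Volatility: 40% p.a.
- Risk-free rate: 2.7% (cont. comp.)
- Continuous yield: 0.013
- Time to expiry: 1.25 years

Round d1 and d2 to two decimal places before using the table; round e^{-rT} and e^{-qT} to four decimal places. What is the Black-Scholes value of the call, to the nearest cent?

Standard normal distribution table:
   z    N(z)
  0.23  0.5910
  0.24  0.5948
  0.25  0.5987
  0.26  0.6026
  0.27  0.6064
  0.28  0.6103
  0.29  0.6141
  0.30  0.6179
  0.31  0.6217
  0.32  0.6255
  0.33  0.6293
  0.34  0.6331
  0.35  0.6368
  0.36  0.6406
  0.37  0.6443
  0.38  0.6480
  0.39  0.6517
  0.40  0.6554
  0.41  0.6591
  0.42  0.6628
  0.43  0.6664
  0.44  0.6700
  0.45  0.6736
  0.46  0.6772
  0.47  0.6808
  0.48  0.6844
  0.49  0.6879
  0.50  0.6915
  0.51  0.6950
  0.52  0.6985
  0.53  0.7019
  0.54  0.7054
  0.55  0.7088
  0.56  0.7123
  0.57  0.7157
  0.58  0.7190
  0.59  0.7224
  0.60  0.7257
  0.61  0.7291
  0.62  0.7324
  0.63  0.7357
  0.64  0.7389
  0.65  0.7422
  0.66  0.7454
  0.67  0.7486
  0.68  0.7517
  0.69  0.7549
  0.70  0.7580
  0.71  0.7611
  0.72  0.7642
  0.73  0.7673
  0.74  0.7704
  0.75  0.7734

$91.50

σ√T = 0.4 × 1.1180 = 0.4472
d₁ = [ln(340/280) + (0.027 − 0.013 + 0.4²/2)·1.25] / 0.4472 = [0.1942 + 0.1175] / 0.4472 = 0.6969 ≈ 0.70
d₂ = d₁ − σ√T = 0.6969 − 0.4472 = 0.2497 ≈ 0.25
exp(−qT) = exp(−0.013·1.25) = 0.9839;  exp(−rT) = exp(−0.027·1.25) = 0.9668
N(d₁) = N(0.70) = 0.7580;  N(d₂) = N(0.25) = 0.5987
C = 340·0.9839·0.7580 − 280·0.9668·0.5987 = 253.5707 − 162.0705 = 91.5002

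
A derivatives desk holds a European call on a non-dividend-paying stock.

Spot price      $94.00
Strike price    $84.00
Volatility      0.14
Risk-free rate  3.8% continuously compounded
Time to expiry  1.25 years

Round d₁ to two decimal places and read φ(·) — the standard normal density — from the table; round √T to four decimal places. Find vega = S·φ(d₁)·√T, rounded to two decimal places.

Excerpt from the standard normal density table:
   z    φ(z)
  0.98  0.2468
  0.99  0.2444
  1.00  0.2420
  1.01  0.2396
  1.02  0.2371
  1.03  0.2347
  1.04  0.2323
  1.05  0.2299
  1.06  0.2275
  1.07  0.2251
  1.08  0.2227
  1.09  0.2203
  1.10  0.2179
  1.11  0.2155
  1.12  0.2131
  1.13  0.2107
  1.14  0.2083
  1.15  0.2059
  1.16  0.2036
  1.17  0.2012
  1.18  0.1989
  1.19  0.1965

22.90

T = 1.25;  σ√T = 0.1565
d₁ = [ln(94/84) + (0.038 + 0.14²/2)·1.25] / 0.1565 = [0.1125 + 0.0598] / 0.1565 = 1.1003 which rounds to 1.10
√T = √1.25 = 1.1180
φ(d₁) = φ(1.10) = 0.2179
vega = S·φ(d₁)·√T = 94·0.2179·1.1180 = 22.8995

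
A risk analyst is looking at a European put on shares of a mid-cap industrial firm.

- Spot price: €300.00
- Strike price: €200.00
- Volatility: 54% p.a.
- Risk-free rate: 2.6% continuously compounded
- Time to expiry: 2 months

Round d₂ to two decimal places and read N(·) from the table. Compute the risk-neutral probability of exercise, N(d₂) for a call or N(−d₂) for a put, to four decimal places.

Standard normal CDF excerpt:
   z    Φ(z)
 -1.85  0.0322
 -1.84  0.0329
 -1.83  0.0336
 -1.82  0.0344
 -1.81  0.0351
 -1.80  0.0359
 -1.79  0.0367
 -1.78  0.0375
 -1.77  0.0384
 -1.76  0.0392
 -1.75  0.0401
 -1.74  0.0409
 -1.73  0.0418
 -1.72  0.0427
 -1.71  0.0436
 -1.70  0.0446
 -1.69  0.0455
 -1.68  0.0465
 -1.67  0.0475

σ√T = 0.54 × 0.4082 = 0.2205
ln(S/K) + (r + σ²/2)T = ln(300/200) + (0.026 + 0.54²/2)·0.1667 = 0.4055 + 0.0286 = 0.4341
d₁ = 0.4341 / 0.2205 = 1.9691 ≈ 1.97
d₂ = d₁ − σ√T = 1.9691 − 0.2205 = 1.7487 ≈ 1.75
Pr(exercise) under Q = N(−d₂) = N(-1.75) = 0.0401

0.0401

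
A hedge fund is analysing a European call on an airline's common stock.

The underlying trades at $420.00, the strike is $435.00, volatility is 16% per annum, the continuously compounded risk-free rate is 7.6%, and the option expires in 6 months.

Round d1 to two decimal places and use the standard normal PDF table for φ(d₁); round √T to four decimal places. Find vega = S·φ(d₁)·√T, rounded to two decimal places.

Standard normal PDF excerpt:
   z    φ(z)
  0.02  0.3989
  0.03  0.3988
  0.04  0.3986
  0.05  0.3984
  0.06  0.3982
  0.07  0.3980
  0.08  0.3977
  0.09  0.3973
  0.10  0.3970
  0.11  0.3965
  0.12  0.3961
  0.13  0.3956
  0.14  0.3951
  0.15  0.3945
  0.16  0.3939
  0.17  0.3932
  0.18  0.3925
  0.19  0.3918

118.11

T = 0.5;  σ√T = 0.1131
ln(S/K) + (r + σ²/2)T = ln(420/435) + (0.076 + 0.16²/2)·0.5 = -0.0351 + 0.0444 = 0.0093
d₁ = 0.0093 / 0.1131 = 0.0823 which rounds to 0.08
√T = √0.5 = 0.7071
φ(d₁) = φ(0.08) = 0.3977
vega = S·φ(d₁)·√T = 420·0.3977·0.7071 = 118.1097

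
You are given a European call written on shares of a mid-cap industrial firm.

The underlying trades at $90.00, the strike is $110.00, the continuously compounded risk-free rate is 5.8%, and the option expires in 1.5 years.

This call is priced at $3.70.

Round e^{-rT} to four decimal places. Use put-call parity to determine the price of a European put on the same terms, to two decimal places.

$14.54

e^(−rT) = e^(−0.058·1.5) = 0.9167
Put-call parity: C − P = S − K·e^(−rT) = 90 − 110·0.9167 = 90 − 100.8370 = -10.8370
P = C − (C − P) = 3.70 − (-10.8370) = 14.5370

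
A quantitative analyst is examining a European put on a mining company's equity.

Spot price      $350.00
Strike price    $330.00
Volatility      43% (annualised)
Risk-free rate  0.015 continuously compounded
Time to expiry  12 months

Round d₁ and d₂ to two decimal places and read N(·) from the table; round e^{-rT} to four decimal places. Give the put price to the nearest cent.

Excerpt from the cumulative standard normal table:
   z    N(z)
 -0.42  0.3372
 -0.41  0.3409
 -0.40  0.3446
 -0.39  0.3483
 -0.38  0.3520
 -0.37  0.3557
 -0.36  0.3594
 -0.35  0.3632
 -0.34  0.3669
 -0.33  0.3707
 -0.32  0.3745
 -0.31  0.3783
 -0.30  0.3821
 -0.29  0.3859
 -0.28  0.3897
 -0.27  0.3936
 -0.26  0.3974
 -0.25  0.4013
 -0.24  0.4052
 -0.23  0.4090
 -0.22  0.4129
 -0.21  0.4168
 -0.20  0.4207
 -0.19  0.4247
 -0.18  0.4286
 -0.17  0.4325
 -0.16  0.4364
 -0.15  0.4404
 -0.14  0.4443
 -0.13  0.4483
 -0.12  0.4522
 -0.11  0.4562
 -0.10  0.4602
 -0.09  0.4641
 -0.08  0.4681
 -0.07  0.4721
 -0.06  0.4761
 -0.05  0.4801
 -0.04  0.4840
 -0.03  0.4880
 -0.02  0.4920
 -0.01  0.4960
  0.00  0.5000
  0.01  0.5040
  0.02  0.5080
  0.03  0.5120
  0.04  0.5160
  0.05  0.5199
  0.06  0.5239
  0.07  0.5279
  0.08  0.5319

$45.84

σ√T = 0.43 × 1.0000 = 0.4300
d₁ = [ln(350/330) + (0.015 + 0.43²/2)·1] / 0.4300 = [0.0588 + 0.1074] / 0.4300 = 0.3867 ≈ 0.39
d₂ = d₁ − σ√T = 0.3867 − 0.4300 = -0.0433 ≈ -0.04
e^(−rT) = e^(−0.015·1) = 0.9851
P = 330·0.9851·N(0.04) − 350·N(-0.39) = 330·0.9851·0.5160 − 350·0.3483 = 167.7428 − 121.9050 = 45.8378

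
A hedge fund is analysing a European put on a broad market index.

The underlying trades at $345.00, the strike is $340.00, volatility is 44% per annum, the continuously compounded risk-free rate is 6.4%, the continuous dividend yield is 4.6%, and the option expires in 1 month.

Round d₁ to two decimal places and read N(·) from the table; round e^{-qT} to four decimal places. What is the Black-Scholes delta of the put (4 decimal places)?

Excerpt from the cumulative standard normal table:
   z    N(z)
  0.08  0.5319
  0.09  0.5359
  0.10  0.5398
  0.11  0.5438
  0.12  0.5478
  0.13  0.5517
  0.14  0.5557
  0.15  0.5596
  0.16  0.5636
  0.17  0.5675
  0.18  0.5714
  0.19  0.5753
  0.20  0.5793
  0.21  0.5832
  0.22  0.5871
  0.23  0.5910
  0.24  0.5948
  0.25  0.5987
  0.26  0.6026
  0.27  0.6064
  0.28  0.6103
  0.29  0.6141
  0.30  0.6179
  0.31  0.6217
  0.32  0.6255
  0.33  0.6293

-0.4231

σ√T = 0.44·√0.08333 = 0.1270
d₁ = [ln(345/340) + (0.064 − 0.046 + ½·0.44²)·0.08333] / (σ√T) = (0.0146 + 0.0096) / 0.1270 = 0.1903 ⇒ 0.19
N(d₁) = N(0.19) = 0.5753
Δ_put = e^(−qT)·(N(d₁) − 1) = 0.9962·(0.5753 − 1) = -0.4231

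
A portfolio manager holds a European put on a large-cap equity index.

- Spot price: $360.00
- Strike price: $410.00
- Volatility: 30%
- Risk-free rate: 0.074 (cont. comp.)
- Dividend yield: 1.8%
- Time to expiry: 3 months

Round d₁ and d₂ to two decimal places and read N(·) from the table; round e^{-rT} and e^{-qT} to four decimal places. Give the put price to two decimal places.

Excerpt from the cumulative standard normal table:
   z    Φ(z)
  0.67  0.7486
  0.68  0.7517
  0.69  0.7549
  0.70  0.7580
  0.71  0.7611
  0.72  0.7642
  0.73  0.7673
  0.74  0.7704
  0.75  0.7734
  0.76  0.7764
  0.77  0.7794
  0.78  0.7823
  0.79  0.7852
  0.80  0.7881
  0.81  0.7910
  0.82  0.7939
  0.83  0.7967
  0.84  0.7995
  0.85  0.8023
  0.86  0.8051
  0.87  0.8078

T = 0.25;  σ√T = 0.1500
d₁ = [ln(360/410) + (0.074 − 0.018 + 0.3²/2)·0.25] / 0.1500 = [-0.1301 + 0.0252] / 0.1500 = -0.6987 ≈ -0.70
d₂ = d₁ − σ√T = -0.6987 − 0.1500 = -0.8487 ≈ -0.85
exp(−qT) = exp(−0.018·0.25) = 0.9955;  exp(−rT) = exp(−0.074·0.25) = 0.9817
N(−d₂) = N(0.85) = 0.8023;  N(−d₁) = N(0.70) = 0.7580
P = 410·0.9817·0.8023 − 360·0.9955·0.7580 = 322.9233 − 271.6520 = 51.2713

$51.27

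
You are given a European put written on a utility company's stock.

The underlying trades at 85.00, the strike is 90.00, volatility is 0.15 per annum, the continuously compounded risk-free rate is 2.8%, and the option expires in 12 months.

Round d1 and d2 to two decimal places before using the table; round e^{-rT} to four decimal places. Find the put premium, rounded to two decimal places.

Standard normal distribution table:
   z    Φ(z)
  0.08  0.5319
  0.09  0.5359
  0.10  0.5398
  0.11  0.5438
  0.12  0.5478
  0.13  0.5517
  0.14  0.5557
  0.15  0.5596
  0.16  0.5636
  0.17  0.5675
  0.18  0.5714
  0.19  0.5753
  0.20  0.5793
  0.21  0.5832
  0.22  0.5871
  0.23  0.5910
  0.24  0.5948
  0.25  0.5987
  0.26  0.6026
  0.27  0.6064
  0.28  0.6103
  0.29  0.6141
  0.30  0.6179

6.51

σ√T = 0.15 × 1.0000 = 0.1500
d₁ = [ln(85/90) + (0.028 + 0.15²/2)·1] / 0.1500 = [-0.0572 + 0.0393] / 0.1500 = -0.1194 ≈ -0.12
d₂ = d₁ − σ√T = -0.1194 − 0.1500 = -0.2694 ≈ -0.27
exp(−rT) = exp(−0.028·1) = 0.9724
N(−d₂) = N(0.27) = 0.6064;  N(−d₁) = N(0.12) = 0.5478
P = 90·0.9724·0.6064 − 85·0.5478 = 53.0697 − 46.5630 = 6.5067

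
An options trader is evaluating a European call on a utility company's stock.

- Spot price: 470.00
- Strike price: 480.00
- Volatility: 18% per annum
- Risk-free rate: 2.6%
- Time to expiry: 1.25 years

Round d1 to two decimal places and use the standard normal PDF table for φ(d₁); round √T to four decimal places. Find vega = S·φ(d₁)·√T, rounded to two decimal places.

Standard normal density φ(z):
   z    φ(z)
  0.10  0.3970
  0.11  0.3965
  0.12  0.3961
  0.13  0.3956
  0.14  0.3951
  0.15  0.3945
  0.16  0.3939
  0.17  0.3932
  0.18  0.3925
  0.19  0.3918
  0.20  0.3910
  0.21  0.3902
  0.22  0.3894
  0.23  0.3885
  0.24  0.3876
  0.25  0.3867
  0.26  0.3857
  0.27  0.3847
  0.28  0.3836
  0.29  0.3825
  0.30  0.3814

T = 1.25;  σ√T = 0.2012
d₁ = [ln(470/480) + (0.026 + ½·0.18²)·1.25] / (σ√T) = (-0.0211 + 0.0528) / 0.2012 = 0.1575 → 0.16
√T = √1.25 = 1.1180
φ(d₁) = φ(0.16) = 0.3939
vega = S·φ(d₁)·√T = 470·0.3939·1.1180 = 206.9787
(Vega is the same for a European call and put with the same parameters.)

206.98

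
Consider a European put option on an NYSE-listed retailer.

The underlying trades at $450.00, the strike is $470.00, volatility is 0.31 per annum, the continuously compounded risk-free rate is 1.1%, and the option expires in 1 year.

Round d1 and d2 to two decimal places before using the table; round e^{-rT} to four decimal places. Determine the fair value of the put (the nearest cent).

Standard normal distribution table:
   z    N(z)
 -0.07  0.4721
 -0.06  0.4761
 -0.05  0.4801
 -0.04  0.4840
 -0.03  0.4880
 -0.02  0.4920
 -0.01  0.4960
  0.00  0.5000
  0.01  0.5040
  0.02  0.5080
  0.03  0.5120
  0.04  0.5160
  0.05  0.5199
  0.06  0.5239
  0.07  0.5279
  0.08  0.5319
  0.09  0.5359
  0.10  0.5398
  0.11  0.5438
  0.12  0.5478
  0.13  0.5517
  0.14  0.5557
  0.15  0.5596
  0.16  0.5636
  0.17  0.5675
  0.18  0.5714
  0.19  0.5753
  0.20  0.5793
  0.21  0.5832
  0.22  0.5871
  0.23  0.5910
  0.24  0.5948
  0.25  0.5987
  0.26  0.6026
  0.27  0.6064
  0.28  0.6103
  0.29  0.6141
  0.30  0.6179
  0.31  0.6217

σ√T = 0.31 × 1.0000 = 0.3100
d₁ = [ln(450/470) + (0.011 + 0.31²/2)·1] / 0.3100 = [-0.0435 + 0.0591] / 0.3100 = 0.0502 ≈ 0.05
d₂ = d₁ − σ√T = 0.0502 − 0.3100 = -0.2598 ≈ -0.26
exp(−rT) = exp(−0.011·1) = 0.9891
N(−d₂) = N(0.26) = 0.6026;  N(−d₁) = N(-0.05) = 0.4801
P = 470·0.9891·0.6026 − 450·0.4801 = 280.1349 − 216.0450 = 64.0899

$64.09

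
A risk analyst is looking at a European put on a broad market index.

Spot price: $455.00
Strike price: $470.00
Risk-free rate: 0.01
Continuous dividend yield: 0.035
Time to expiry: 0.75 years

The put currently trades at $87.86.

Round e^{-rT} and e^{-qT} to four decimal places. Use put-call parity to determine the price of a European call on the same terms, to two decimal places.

e^(−qT) = e^(−0.035·0.75) = 0.9741;  e^(−rT) = e^(−0.01·0.75) = 0.9925
Put-call parity: C − P = S·e^(−qT) − K·e^(−rT) = 455·0.9741 − 470·0.9925 = 443.2155 − 466.4750 = -23.2595
C = P + (C − P) = 87.86 + (-23.2595) = 64.6005

$64.60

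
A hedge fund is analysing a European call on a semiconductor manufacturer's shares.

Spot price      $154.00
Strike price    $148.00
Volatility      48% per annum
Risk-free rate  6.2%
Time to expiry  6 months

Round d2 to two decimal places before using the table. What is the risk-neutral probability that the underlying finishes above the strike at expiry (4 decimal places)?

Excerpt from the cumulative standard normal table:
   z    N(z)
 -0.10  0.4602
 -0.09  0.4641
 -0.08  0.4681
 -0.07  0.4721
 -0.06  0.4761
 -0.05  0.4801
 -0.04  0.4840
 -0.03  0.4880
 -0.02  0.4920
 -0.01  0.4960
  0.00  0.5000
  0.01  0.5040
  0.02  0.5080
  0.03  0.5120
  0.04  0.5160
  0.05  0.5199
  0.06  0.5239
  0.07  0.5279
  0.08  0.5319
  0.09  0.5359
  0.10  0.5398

0.5160

σ√T = 0.48·√0.5 = 0.3394
d₁ = [ln(154/148) + (0.062 + 0.48²/2)·0.5] / 0.3394 = [0.0397 + 0.0886] / 0.3394 = 0.3781 ≈ 0.38
d₂ = d₁ − σ√T = 0.3781 − 0.3394 = 0.0387 ≈ 0.04
Pr(exercise) under Q = N(d₂) = 0.5160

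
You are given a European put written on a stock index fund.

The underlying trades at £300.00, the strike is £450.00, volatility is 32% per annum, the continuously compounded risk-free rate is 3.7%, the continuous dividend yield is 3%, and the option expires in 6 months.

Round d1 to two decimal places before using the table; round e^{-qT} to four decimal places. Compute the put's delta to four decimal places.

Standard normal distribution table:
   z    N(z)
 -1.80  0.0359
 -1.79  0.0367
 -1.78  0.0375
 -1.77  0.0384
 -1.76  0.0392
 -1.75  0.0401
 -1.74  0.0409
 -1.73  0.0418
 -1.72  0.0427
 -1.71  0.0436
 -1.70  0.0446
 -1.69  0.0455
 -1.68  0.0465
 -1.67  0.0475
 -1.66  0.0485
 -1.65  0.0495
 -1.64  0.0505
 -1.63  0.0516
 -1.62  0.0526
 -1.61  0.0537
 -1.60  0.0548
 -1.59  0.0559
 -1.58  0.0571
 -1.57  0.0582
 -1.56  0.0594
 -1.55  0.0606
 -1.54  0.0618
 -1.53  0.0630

-0.9373

σ√T = 0.32 × 0.7071 = 0.2263
d₁ = [ln(300/450) + (0.037 − 0.03 + 0.32²/2)·0.5] / 0.2263 = [-0.4055 + 0.0291] / 0.2263 = -1.6633 ≈ -1.66
N(d₁) = N(-1.66) = 0.0485
Δ_put = exp(−qT)·(N(d₁) − 1) = 0.9851·(0.0485 − 1) = -0.9373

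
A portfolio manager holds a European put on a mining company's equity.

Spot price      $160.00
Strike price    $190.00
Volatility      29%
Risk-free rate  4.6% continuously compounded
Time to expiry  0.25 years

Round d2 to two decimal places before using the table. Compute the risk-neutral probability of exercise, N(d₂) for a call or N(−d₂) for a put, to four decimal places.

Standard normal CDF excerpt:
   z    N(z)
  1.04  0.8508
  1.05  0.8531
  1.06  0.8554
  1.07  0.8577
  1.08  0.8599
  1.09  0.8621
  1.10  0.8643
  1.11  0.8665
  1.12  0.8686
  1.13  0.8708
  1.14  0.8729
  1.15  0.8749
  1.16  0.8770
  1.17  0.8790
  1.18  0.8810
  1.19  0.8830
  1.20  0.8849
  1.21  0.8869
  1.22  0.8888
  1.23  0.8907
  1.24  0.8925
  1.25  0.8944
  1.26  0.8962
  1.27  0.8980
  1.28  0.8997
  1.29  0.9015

σ√T = 0.29 × 0.5000 = 0.1450
d₁ = [ln(160/190) + (0.046 + ½·0.29²)·0.25] / (σ√T) = (-0.1719 + 0.0220) / 0.1450 = -1.0334 which rounds to -1.03
d₂ = -1.0334 − 0.1450 = -1.1784 which rounds to -1.18
Pr(exercise) under Q = N(−d₂) = N(1.18) = 0.8810

0.8810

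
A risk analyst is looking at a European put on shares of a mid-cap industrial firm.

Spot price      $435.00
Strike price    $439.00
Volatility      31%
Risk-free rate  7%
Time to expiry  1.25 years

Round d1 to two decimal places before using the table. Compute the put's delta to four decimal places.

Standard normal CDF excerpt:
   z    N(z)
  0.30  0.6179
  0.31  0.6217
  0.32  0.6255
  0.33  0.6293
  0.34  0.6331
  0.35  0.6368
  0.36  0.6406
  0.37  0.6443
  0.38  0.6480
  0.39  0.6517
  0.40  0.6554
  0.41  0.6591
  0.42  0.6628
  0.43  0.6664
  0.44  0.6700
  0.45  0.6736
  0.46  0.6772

T = 1.25;  σ√T = 0.3466
d₁ = [ln(435/439) + (0.07 + ½·0.31²)·1.25] / (σ√T) = (-0.0092 + 0.1476) / 0.3466 = 0.3993 ≈ 0.40
N(d₁) = N(0.40) = 0.6554
Δ_put = N(d₁) − 1 = 0.6554 − 1 = -0.3446

-0.3446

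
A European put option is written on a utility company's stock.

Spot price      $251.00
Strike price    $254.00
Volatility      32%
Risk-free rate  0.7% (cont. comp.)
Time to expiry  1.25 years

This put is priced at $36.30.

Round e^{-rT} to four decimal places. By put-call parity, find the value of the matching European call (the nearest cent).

e^(−rT) = e^(−0.007·1.25) = 0.9913
Put-call parity: C − P = S − K·e^(−rT) = 251 − 254·0.9913 = 251 − 251.7902 = -0.7902
C = P + (C − P) = 36.30 + (-0.7902) = 35.5098

$35.51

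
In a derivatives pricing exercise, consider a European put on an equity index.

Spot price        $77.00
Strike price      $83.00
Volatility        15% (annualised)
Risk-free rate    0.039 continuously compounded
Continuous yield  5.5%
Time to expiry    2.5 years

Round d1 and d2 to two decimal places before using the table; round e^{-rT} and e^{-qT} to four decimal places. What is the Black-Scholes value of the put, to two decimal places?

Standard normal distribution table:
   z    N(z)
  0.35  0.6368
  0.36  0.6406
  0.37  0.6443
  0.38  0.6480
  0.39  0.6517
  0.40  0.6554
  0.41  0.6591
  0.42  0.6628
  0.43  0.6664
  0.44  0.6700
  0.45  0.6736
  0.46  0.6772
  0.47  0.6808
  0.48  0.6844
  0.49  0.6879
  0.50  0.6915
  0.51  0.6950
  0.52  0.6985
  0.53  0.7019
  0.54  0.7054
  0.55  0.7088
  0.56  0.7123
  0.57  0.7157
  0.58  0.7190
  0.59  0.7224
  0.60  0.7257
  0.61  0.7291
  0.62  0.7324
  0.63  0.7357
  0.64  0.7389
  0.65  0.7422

$11.40

σ√T = 0.15 × 1.5811 = 0.2372
d₁ = [ln(77/83) + (0.039 − 0.055 + ½·0.15²)·2.5] / (σ√T) = (-0.0750 − 0.0119) / 0.2372 = -0.3664 which rounds to -0.37
d₂ = -0.3664 − 0.2372 = -0.6036 which rounds to -0.60
exp(−qT) = exp(−0.055·2.5) = 0.8715;  exp(−rT) = exp(−0.039·2.5) = 0.9071
N(−d₂) = N(0.60) = 0.7257;  N(−d₁) = N(0.37) = 0.6443
P = 83·0.9071·0.7257 − 77·0.8715·0.6443 = 54.6374 − 43.2361 = 11.4014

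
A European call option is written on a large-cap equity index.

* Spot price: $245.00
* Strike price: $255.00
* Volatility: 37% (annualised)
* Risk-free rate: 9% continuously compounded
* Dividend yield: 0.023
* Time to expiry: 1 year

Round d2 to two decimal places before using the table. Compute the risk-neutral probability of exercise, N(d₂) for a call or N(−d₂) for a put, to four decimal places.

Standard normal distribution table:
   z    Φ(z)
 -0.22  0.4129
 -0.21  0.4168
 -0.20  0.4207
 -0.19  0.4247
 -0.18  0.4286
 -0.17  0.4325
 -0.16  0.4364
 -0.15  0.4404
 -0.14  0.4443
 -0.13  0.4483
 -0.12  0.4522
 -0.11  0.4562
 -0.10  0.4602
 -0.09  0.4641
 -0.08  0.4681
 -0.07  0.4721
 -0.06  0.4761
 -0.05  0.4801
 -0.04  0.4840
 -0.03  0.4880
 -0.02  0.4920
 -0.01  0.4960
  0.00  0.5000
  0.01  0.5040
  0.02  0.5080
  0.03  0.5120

0.4562

T = 1;  σ√T = 0.3700
d₁ = [ln(245/255) + (0.09 − 0.023 + 0.37²/2)·1] / 0.3700 = [-0.0400 + 0.1355] / 0.3700 = 0.2580 which rounds to 0.26
d₂ = d₁ − σ√T = 0.2580 − 0.3700 = -0.1120 which rounds to -0.11
Pr(exercise) under Q = N(d₂) = 0.4562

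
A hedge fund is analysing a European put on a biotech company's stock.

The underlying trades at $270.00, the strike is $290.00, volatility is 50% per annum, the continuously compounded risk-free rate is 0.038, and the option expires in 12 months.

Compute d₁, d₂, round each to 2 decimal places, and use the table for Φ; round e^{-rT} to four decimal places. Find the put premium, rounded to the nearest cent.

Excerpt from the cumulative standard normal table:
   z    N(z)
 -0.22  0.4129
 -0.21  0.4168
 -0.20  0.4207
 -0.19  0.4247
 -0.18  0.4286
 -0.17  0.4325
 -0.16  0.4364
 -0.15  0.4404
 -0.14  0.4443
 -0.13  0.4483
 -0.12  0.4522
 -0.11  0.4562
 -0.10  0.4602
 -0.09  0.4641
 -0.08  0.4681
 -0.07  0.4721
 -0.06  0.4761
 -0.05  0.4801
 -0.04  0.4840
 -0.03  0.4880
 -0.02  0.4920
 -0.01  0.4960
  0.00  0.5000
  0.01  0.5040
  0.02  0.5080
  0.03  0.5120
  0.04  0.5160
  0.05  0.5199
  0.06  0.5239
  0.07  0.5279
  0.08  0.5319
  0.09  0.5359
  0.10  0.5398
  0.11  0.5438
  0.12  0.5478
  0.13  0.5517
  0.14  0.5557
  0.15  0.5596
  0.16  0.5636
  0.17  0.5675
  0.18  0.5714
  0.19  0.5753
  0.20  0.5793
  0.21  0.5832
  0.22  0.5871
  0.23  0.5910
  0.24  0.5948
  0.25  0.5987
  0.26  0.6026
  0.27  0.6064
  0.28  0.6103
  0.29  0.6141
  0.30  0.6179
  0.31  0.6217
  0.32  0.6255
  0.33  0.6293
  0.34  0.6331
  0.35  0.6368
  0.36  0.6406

$58.91

σ√T = 0.5 × 1.0000 = 0.5000
d₁ = [ln(270/290) + (0.038 + 0.5²/2)·1] / 0.5000 = [-0.0715 + 0.1630] / 0.5000 = 0.1831 ≈ 0.18
d₂ = d₁ − σ√T = 0.1831 − 0.5000 = -0.3169 ≈ -0.32
exp(−rT) = exp(−0.038·1) = 0.9627
N(−d₂) = N(0.32) = 0.6255;  N(−d₁) = N(-0.18) = 0.4286
P = 290·0.9627·0.6255 − 270·0.4286 = 174.6290 − 115.7220 = 58.9070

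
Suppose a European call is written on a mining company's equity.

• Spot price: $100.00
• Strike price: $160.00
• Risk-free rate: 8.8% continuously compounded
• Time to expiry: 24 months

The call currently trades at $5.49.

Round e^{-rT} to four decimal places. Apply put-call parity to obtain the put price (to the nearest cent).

e^(−rT) = e^(−0.088·2) = 0.8386
Put-call parity: C − P = S − K·e^(−rT) = 100 − 160·0.8386 = 100 − 134.1760 = -34.1760
P = C − (C − P) = 5.49 − (-34.1760) = 39.6660

$39.67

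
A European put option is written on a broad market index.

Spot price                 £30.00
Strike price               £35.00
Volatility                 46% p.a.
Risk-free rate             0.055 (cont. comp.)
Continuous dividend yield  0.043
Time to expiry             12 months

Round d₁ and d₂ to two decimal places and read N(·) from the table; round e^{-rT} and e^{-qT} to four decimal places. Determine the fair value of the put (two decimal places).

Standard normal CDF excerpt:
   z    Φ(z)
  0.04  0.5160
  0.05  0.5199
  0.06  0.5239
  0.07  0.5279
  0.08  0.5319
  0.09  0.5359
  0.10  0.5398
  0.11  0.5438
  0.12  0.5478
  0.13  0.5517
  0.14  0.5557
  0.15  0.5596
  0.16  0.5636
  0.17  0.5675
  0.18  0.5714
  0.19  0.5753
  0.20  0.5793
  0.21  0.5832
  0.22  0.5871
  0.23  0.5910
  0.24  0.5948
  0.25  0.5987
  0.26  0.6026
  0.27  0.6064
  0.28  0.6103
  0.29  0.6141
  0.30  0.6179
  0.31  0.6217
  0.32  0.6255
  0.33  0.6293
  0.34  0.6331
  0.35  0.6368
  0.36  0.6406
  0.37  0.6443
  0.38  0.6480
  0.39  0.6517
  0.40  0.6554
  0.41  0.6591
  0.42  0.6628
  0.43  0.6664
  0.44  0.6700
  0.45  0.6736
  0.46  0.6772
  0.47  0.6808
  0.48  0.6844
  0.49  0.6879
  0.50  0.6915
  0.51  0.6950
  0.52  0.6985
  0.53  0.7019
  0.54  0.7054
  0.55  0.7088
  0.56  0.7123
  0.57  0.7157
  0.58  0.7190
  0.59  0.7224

T = 1;  σ√T = 0.4600
ln(S/K) + (r − q + σ²/2)T = ln(30/35) + (0.055 − 0.043 + 0.46²/2)·1 = -0.1542 + 0.1178 = -0.0364
d₁ = -0.0364 / 0.4600 = -0.0790 which rounds to -0.08
d₂ = d₁ − σ√T = -0.0790 − 0.4600 = -0.5390 which rounds to -0.54
exp(−qT) = exp(−0.043·1) = 0.9579;  exp(−rT) = exp(−0.055·1) = 0.9465
N(−d₂) = N(0.54) = 0.7054;  N(−d₁) = N(0.08) = 0.5319
P = 35·0.9465·0.7054 − 30·0.9579·0.5319 = 23.3681 − 15.2852 = 8.0829

£8.08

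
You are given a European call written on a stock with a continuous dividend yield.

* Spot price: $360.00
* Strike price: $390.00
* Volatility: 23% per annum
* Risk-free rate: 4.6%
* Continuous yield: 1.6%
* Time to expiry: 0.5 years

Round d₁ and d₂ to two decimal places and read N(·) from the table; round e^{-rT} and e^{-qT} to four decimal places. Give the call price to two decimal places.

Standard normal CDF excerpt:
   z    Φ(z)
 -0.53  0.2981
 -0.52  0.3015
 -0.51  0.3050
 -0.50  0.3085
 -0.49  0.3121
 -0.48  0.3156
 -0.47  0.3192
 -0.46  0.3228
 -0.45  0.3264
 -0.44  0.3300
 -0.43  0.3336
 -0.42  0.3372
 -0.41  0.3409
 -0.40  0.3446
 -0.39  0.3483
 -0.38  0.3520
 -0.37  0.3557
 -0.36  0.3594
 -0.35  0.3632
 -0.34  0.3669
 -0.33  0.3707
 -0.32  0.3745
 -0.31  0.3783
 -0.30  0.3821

T = 0.5;  σ√T = 0.1626
d₁ = [ln(360/390) + (0.046 − 0.016 + 0.23²/2)·0.5] / 0.1626 = [-0.0800 + 0.0282] / 0.1626 = -0.3186 ⇒ -0.32
d₂ = d₁ − σ√T = -0.3186 − 0.1626 = -0.4812 ⇒ -0.48
exp(−qT) = exp(−0.016·0.5) = 0.9920;  exp(−rT) = exp(−0.046·0.5) = 0.9773
N(d₁) = N(-0.32) = 0.3745;  N(d₂) = N(-0.48) = 0.3156
C = 360·0.9920·0.3745 − 390·0.9773·0.3156 = 133.7414 − 120.2900 = 13.4514

$13.45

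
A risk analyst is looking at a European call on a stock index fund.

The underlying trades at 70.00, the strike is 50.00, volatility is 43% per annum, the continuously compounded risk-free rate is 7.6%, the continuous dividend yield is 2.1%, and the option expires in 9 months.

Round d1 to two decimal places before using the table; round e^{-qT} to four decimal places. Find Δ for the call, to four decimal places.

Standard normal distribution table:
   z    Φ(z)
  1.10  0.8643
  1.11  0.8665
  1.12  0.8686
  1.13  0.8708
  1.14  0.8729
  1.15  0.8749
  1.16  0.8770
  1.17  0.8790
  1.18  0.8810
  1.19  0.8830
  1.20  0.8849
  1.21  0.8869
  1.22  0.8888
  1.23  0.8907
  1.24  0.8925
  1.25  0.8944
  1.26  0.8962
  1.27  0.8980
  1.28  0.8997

σ√T = 0.43 × 0.8660 = 0.3724
d₁ = [ln(70/50) + (0.076 − 0.021 + 0.43²/2)·0.75] / 0.3724 = [0.3365 + 0.1106] / 0.3724 = 1.2005 ≈ 1.20
N(d₁) = N(1.20) = 0.8849
Δ_call = exp(−qT)·N(d₁) = 0.9844·0.8849 = 0.8711

0.8711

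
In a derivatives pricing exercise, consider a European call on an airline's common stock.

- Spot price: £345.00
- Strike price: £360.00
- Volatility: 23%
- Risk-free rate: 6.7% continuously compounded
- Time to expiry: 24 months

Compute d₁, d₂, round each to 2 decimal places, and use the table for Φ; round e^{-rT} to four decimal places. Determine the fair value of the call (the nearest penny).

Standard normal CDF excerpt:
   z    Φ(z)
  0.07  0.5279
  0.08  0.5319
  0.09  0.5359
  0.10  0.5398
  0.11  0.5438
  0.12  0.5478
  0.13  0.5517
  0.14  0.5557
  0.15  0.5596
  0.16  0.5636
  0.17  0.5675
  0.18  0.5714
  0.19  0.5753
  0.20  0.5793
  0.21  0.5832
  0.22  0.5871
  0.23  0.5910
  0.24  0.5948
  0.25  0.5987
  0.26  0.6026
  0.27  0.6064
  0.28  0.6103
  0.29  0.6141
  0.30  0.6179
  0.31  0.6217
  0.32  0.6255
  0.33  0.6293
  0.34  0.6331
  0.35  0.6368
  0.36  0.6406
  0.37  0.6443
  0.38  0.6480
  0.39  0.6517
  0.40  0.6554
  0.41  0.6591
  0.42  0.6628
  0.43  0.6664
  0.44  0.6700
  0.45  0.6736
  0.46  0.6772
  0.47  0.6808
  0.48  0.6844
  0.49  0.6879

£58.67

T = 2;  σ√T = 0.3253
d₁ = [ln(345/360) + (0.067 + ½·0.23²)·2] / (σ√T) = (-0.0426 + 0.1869) / 0.3253 = 0.4438 which rounds to 0.44
d₂ = 0.4438 − 0.3253 = 0.1185 which rounds to 0.12
e^(−rT) = e^(−0.067·2) = 0.8746
N(d₁) = N(0.44) = 0.6700;  N(d₂) = N(0.12) = 0.5478
C = 345·0.6700 − 360·0.8746·0.5478 = 231.1500 − 172.4781 = 58.6719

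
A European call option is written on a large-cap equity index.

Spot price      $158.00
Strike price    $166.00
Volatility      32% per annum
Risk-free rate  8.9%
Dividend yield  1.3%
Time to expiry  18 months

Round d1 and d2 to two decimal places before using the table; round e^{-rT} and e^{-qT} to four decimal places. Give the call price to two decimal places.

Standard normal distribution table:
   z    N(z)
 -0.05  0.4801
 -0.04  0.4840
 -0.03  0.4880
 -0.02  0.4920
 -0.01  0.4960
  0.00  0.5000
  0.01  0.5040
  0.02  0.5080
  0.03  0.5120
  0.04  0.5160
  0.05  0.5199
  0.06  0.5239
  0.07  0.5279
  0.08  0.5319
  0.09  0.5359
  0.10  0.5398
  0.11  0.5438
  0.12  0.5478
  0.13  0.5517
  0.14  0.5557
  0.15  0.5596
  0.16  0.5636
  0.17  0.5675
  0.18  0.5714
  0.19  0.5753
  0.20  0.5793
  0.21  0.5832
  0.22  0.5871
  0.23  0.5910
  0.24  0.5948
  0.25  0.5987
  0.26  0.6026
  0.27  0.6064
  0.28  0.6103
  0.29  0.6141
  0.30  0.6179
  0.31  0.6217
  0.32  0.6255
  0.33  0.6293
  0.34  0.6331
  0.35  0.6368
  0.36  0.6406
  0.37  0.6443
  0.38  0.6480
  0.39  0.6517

σ√T = 0.32 × 1.2247 = 0.3919
d₁ = [ln(158/166) + (0.089 − 0.013 + 0.32²/2)·1.5] / 0.3919 = [-0.0494 + 0.1908] / 0.3919 = 0.3608 ⇒ 0.36
d₂ = d₁ − σ√T = 0.3608 − 0.3919 = -0.0311 ⇒ -0.03
e^(−qT) = e^(−0.013·1.5) = 0.9807;  e^(−rT) = e^(−0.089·1.5) = 0.8750
C = 158·0.9807·N(0.36) − 166·0.8750·N(-0.03) = 158·0.9807·0.6406 − 166·0.8750·0.4880 = 99.2614 − 70.8820 = 28.3794

$28.38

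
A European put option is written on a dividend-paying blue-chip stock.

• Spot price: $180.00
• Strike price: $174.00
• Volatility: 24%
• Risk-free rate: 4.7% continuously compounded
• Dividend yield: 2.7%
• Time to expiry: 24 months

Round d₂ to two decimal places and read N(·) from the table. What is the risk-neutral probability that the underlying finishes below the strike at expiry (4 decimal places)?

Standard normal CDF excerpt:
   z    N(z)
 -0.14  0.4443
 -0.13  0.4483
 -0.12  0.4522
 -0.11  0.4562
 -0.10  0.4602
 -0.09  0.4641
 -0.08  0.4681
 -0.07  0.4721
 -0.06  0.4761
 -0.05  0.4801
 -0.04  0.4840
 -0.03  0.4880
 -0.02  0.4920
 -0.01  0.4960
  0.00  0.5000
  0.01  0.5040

σ√T = 0.24 × 1.4142 = 0.3394
d₁ = [ln(180/174) + (0.047 − 0.027 + 0.24²/2)·2] / 0.3394 = [0.0339 + 0.0976] / 0.3394 = 0.3874 ≈ 0.39
d₂ = d₁ − σ√T = 0.3874 − 0.3394 = 0.0480 ≈ 0.05
Risk-neutral Pr[S_T < K] = N(−d₂) = N(-0.05) = 0.4801

0.4801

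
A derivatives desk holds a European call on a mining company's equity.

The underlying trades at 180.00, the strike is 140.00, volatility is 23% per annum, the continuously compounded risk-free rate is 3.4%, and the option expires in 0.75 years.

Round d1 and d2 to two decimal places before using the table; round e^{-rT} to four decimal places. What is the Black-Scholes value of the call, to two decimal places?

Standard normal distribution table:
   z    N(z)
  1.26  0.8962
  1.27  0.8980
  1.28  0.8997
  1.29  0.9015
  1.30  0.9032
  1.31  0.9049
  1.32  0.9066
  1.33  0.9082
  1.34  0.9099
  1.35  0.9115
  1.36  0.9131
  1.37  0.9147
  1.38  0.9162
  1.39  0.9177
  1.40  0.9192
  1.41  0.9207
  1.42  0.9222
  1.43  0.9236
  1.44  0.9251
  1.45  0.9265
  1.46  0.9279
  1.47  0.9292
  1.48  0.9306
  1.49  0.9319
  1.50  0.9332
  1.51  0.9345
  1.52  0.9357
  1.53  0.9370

44.71

σ√T = 0.23·√0.75 = 0.1992
d₁ = [ln(180/140) + (0.034 + 0.23²/2)·0.75] / 0.1992 = [0.2513 + 0.0453] / 0.1992 = 1.4893 ⇒ 1.49
d₂ = d₁ − σ√T = 1.4893 − 0.1992 = 1.2901 ⇒ 1.29
e^(−rT) = e^(−0.034·0.75) = 0.9748
N(d₁) = N(1.49) = 0.9319;  N(d₂) = N(1.29) = 0.9015
C = 180·0.9319 − 140·0.9748·0.9015 = 167.7420 − 123.0295 = 44.7125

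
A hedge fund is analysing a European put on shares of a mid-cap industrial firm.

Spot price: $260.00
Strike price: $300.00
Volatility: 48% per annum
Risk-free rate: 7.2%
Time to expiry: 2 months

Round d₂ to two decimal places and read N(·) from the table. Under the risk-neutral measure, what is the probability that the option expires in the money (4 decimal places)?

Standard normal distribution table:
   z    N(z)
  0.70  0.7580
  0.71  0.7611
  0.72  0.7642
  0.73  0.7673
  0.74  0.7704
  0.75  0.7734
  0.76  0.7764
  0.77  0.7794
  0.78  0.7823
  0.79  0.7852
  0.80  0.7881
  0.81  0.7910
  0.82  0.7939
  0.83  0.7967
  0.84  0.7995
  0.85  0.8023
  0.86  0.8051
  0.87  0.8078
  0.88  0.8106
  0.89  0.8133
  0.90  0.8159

0.7794

σ√T = 0.48 × 0.4082 = 0.1960
d₁ = [ln(260/300) + (0.072 + ½·0.48²)·0.1667] / (σ√T) = (-0.1431 + 0.0312) / 0.1960 = -0.5710 ⇒ -0.57
d₂ = -0.5710 − 0.1960 = -0.7670 ⇒ -0.77
Pr(exercise) under Q = N(−d₂) = N(0.77) = 0.7794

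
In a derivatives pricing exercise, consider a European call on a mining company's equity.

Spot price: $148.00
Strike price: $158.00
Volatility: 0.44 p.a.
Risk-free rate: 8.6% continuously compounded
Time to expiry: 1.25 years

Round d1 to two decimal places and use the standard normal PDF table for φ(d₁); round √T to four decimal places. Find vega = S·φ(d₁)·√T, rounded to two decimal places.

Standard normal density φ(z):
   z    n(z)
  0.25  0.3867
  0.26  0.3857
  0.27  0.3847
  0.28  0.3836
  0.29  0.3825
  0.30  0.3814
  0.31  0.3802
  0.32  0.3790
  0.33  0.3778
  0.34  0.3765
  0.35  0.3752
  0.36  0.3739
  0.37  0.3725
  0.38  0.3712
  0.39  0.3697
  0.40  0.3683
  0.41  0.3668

62.51

σ√T = 0.44·√1.25 = 0.4919
d₁ = [ln(148/158) + (0.086 + 0.44²/2)·1.25] / 0.4919 = [-0.0654 + 0.2285] / 0.4919 = 0.3316 → 0.33
√T = √1.25 = 1.1180
φ(d₁) = φ(0.33) = 0.3778
vega = S·φ(d₁)·√T = 148·0.3778·1.1180 = 62.5123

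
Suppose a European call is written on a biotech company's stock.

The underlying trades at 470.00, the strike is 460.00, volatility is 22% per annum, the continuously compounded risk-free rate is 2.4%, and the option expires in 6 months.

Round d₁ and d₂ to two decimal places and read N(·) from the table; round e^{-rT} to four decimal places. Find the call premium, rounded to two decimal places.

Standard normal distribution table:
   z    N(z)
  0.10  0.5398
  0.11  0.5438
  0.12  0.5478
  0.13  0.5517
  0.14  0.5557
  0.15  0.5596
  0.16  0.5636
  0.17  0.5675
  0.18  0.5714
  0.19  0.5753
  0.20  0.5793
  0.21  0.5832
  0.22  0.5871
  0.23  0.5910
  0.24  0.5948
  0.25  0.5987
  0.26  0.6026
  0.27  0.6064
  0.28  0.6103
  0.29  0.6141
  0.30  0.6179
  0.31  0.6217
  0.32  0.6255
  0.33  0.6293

T = 0.5;  σ√T = 0.1556
d₁ = [ln(470/460) + (0.024 + ½·0.22²)·0.5] / (σ√T) = (0.0215 + 0.0241) / 0.1556 = 0.2932 ⇒ 0.29
d₂ = 0.2932 − 0.1556 = 0.1376 ⇒ 0.14
exp(−rT) = exp(−0.024·0.5) = 0.9881
N(d₁) = N(0.29) = 0.6141;  N(d₂) = N(0.14) = 0.5557
C = 470·0.6141 − 460·0.9881·0.5557 = 288.6270 − 252.5801 = 36.0469

36.05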